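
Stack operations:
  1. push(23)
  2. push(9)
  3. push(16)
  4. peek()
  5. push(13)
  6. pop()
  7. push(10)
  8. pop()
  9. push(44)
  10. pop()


push(23) -> [23]
push(9) -> [23, 9]
push(16) -> [23, 9, 16]
peek()->16
push(13) -> [23, 9, 16, 13]
pop()->13, [23, 9, 16]
push(10) -> [23, 9, 16, 10]
pop()->10, [23, 9, 16]
push(44) -> [23, 9, 16, 44]
pop()->44, [23, 9, 16]

Final stack: [23, 9, 16]


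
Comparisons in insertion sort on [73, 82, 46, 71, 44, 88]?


Algorithm: insertion sort
Input: [73, 82, 46, 71, 44, 88]
Sorted: [44, 46, 71, 73, 82, 88]

11


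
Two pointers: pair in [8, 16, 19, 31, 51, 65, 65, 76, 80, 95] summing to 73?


lo=0(8)+hi=9(95)=103
lo=0(8)+hi=8(80)=88
lo=0(8)+hi=7(76)=84
lo=0(8)+hi=6(65)=73

Yes: 8+65=73


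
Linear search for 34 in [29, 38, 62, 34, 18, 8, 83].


i=0: 29!=34
i=1: 38!=34
i=2: 62!=34
i=3: 34==34 found!

Found at 3, 4 comps


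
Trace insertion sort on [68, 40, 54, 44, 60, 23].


Initial: [68, 40, 54, 44, 60, 23]
Insert 40: [40, 68, 54, 44, 60, 23]
Insert 54: [40, 54, 68, 44, 60, 23]
Insert 44: [40, 44, 54, 68, 60, 23]
Insert 60: [40, 44, 54, 60, 68, 23]
Insert 23: [23, 40, 44, 54, 60, 68]

Sorted: [23, 40, 44, 54, 60, 68]


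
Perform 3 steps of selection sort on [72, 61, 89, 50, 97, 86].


Initial: [72, 61, 89, 50, 97, 86]
Step 1: min=50 at 3
  Swap: [50, 61, 89, 72, 97, 86]
Step 2: min=61 at 1
  Swap: [50, 61, 89, 72, 97, 86]
Step 3: min=72 at 3
  Swap: [50, 61, 72, 89, 97, 86]

After 3 steps: [50, 61, 72, 89, 97, 86]


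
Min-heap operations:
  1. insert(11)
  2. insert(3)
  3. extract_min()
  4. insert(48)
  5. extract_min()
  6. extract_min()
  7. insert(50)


insert(11) -> [11]
insert(3) -> [3, 11]
extract_min()->3, [11]
insert(48) -> [11, 48]
extract_min()->11, [48]
extract_min()->48, []
insert(50) -> [50]

Final heap: [50]


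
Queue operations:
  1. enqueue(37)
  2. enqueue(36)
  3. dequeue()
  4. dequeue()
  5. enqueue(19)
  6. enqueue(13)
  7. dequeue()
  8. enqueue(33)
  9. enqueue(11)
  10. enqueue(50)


enqueue(37) -> [37]
enqueue(36) -> [37, 36]
dequeue()->37, [36]
dequeue()->36, []
enqueue(19) -> [19]
enqueue(13) -> [19, 13]
dequeue()->19, [13]
enqueue(33) -> [13, 33]
enqueue(11) -> [13, 33, 11]
enqueue(50) -> [13, 33, 11, 50]

Final queue: [13, 33, 11, 50]


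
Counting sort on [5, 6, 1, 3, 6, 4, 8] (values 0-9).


Input: [5, 6, 1, 3, 6, 4, 8]
Counts: [0, 1, 0, 1, 1, 1, 2, 0, 1, 0]

Sorted: [1, 3, 4, 5, 6, 6, 8]


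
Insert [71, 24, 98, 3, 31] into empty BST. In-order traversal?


Insert 71: root
Insert 24: L from 71
Insert 98: R from 71
Insert 3: L from 71 -> L from 24
Insert 31: L from 71 -> R from 24

In-order: [3, 24, 31, 71, 98]


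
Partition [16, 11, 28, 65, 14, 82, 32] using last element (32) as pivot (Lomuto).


Pivot: 32
  16 <= 32: advance i (no swap)
  11 <= 32: advance i (no swap)
  28 <= 32: advance i (no swap)
  14 <= 32: swap -> [16, 11, 28, 14, 65, 82, 32]
Place pivot at 4: [16, 11, 28, 14, 32, 82, 65]

Partitioned: [16, 11, 28, 14, 32, 82, 65]


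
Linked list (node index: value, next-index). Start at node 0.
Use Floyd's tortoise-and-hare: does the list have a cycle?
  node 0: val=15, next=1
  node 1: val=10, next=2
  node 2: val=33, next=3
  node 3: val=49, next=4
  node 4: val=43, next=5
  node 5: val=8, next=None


Floyd's tortoise (slow, +1) and hare (fast, +2):
  init: slow=0, fast=0
  step 1: slow=1, fast=2
  step 2: slow=2, fast=4
  step 3: fast 4->5->None, no cycle

Cycle: no


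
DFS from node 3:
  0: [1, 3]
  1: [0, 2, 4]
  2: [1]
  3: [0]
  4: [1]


Visit 3, push [0]
Visit 0, push [1]
Visit 1, push [4, 2]
Visit 2, push []
Visit 4, push []

DFS order: [3, 0, 1, 2, 4]


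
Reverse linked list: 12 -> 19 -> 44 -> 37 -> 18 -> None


Step 1: curr=12, set curr.next=prev(None) | reversed so far: 12
Step 2: curr=19, set curr.next=prev(12) | reversed so far: 19 -> 12
Step 3: curr=44, set curr.next=prev(19) | reversed so far: 44 -> 19 -> 12
Step 4: curr=37, set curr.next=prev(44) | reversed so far: 37 -> 44 -> 19 -> 12
Step 5: curr=18, set curr.next=prev(37) | reversed so far: 18 -> 37 -> 44 -> 19 -> 12

18 -> 37 -> 44 -> 19 -> 12 -> None


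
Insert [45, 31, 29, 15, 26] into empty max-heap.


Insert 45: [45]
Insert 31: [45, 31]
Insert 29: [45, 31, 29]
Insert 15: [45, 31, 29, 15]
Insert 26: [45, 31, 29, 15, 26]

Final heap: [45, 31, 29, 15, 26]


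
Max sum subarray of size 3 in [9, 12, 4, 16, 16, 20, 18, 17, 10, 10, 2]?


[0:3]: 25
[1:4]: 32
[2:5]: 36
[3:6]: 52
[4:7]: 54
[5:8]: 55
[6:9]: 45
[7:10]: 37
[8:11]: 22

Max: 55 at [5:8]


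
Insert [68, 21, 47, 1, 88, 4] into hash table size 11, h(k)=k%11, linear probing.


Insert 68: h=2 -> slot 2
Insert 21: h=10 -> slot 10
Insert 47: h=3 -> slot 3
Insert 1: h=1 -> slot 1
Insert 88: h=0 -> slot 0
Insert 4: h=4 -> slot 4

Table: [88, 1, 68, 47, 4, None, None, None, None, None, 21]


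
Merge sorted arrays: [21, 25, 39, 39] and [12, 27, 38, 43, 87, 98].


Take 12 from B
Take 21 from A
Take 25 from A
Take 27 from B
Take 38 from B
Take 39 from A
Take 39 from A

Merged: [12, 21, 25, 27, 38, 39, 39, 43, 87, 98]


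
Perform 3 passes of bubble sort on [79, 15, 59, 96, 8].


Initial: [79, 15, 59, 96, 8]
Pass 1: [15, 59, 79, 8, 96] (3 swaps)
Pass 2: [15, 59, 8, 79, 96] (1 swaps)
Pass 3: [15, 8, 59, 79, 96] (1 swaps)

After 3 passes: [15, 8, 59, 79, 96]


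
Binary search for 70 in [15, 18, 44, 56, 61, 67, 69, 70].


Step 1: lo=0, hi=7, mid=3, val=56
Step 2: lo=4, hi=7, mid=5, val=67
Step 3: lo=6, hi=7, mid=6, val=69
Step 4: lo=7, hi=7, mid=7, val=70

Found at index 7


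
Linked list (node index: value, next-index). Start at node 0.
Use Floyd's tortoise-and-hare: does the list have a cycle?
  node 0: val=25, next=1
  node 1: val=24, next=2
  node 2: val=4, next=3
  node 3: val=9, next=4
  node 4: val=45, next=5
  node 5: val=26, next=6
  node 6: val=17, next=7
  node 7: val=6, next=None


Floyd's tortoise (slow, +1) and hare (fast, +2):
  init: slow=0, fast=0
  step 1: slow=1, fast=2
  step 2: slow=2, fast=4
  step 3: slow=3, fast=6
  step 4: fast 6->7->None, no cycle

Cycle: no


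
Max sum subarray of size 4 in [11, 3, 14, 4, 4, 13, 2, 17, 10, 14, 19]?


[0:4]: 32
[1:5]: 25
[2:6]: 35
[3:7]: 23
[4:8]: 36
[5:9]: 42
[6:10]: 43
[7:11]: 60

Max: 60 at [7:11]


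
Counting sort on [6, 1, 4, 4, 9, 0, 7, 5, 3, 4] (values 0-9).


Input: [6, 1, 4, 4, 9, 0, 7, 5, 3, 4]
Counts: [1, 1, 0, 1, 3, 1, 1, 1, 0, 1]

Sorted: [0, 1, 3, 4, 4, 4, 5, 6, 7, 9]


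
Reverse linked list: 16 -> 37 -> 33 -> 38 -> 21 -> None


Step 1: curr=16, set curr.next=prev(None) | reversed so far: 16
Step 2: curr=37, set curr.next=prev(16) | reversed so far: 37 -> 16
Step 3: curr=33, set curr.next=prev(37) | reversed so far: 33 -> 37 -> 16
Step 4: curr=38, set curr.next=prev(33) | reversed so far: 38 -> 33 -> 37 -> 16
Step 5: curr=21, set curr.next=prev(38) | reversed so far: 21 -> 38 -> 33 -> 37 -> 16

21 -> 38 -> 33 -> 37 -> 16 -> None


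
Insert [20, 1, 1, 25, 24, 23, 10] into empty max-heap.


Insert 20: [20]
Insert 1: [20, 1]
Insert 1: [20, 1, 1]
Insert 25: [25, 20, 1, 1]
Insert 24: [25, 24, 1, 1, 20]
Insert 23: [25, 24, 23, 1, 20, 1]
Insert 10: [25, 24, 23, 1, 20, 1, 10]

Final heap: [25, 24, 23, 1, 20, 1, 10]


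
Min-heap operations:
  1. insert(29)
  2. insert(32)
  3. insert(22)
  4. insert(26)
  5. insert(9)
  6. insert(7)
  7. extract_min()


insert(29) -> [29]
insert(32) -> [29, 32]
insert(22) -> [22, 32, 29]
insert(26) -> [22, 26, 29, 32]
insert(9) -> [9, 22, 29, 32, 26]
insert(7) -> [7, 22, 9, 32, 26, 29]
extract_min()->7, [9, 22, 29, 32, 26]

Final heap: [9, 22, 29, 32, 26]


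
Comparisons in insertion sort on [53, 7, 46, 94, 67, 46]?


Algorithm: insertion sort
Input: [53, 7, 46, 94, 67, 46]
Sorted: [7, 46, 46, 53, 67, 94]

10


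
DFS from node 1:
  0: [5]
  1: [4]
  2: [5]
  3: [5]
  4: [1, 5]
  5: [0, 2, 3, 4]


Visit 1, push [4]
Visit 4, push [5]
Visit 5, push [3, 2, 0]
Visit 0, push []
Visit 2, push []
Visit 3, push []

DFS order: [1, 4, 5, 0, 2, 3]


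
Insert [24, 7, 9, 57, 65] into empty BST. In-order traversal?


Insert 24: root
Insert 7: L from 24
Insert 9: L from 24 -> R from 7
Insert 57: R from 24
Insert 65: R from 24 -> R from 57

In-order: [7, 9, 24, 57, 65]


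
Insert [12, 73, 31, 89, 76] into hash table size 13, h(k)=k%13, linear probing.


Insert 12: h=12 -> slot 12
Insert 73: h=8 -> slot 8
Insert 31: h=5 -> slot 5
Insert 89: h=11 -> slot 11
Insert 76: h=11, 2 probes -> slot 0

Table: [76, None, None, None, None, 31, None, None, 73, None, None, 89, 12]


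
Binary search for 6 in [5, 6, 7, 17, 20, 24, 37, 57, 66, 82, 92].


Step 1: lo=0, hi=10, mid=5, val=24
Step 2: lo=0, hi=4, mid=2, val=7
Step 3: lo=0, hi=1, mid=0, val=5
Step 4: lo=1, hi=1, mid=1, val=6

Found at index 1


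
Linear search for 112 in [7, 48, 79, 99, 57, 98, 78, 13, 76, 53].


i=0: 7!=112
i=1: 48!=112
i=2: 79!=112
i=3: 99!=112
i=4: 57!=112
i=5: 98!=112
i=6: 78!=112
i=7: 13!=112
i=8: 76!=112
i=9: 53!=112

Not found, 10 comps


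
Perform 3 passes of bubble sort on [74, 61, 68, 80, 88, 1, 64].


Initial: [74, 61, 68, 80, 88, 1, 64]
Pass 1: [61, 68, 74, 80, 1, 64, 88] (4 swaps)
Pass 2: [61, 68, 74, 1, 64, 80, 88] (2 swaps)
Pass 3: [61, 68, 1, 64, 74, 80, 88] (2 swaps)

After 3 passes: [61, 68, 1, 64, 74, 80, 88]


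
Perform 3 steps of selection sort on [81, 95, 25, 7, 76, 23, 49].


Initial: [81, 95, 25, 7, 76, 23, 49]
Step 1: min=7 at 3
  Swap: [7, 95, 25, 81, 76, 23, 49]
Step 2: min=23 at 5
  Swap: [7, 23, 25, 81, 76, 95, 49]
Step 3: min=25 at 2
  Swap: [7, 23, 25, 81, 76, 95, 49]

After 3 steps: [7, 23, 25, 81, 76, 95, 49]


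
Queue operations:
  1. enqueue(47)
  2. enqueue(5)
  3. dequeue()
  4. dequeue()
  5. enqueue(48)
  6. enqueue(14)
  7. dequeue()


enqueue(47) -> [47]
enqueue(5) -> [47, 5]
dequeue()->47, [5]
dequeue()->5, []
enqueue(48) -> [48]
enqueue(14) -> [48, 14]
dequeue()->48, [14]

Final queue: [14]


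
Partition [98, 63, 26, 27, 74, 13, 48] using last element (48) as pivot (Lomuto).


Pivot: 48
  26 <= 48: swap -> [26, 63, 98, 27, 74, 13, 48]
  27 <= 48: swap -> [26, 27, 98, 63, 74, 13, 48]
  13 <= 48: swap -> [26, 27, 13, 63, 74, 98, 48]
Place pivot at 3: [26, 27, 13, 48, 74, 98, 63]

Partitioned: [26, 27, 13, 48, 74, 98, 63]


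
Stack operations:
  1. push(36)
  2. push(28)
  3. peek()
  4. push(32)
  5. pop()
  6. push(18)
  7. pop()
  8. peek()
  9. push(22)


push(36) -> [36]
push(28) -> [36, 28]
peek()->28
push(32) -> [36, 28, 32]
pop()->32, [36, 28]
push(18) -> [36, 28, 18]
pop()->18, [36, 28]
peek()->28
push(22) -> [36, 28, 22]

Final stack: [36, 28, 22]


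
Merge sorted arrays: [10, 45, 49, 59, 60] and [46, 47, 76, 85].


Take 10 from A
Take 45 from A
Take 46 from B
Take 47 from B
Take 49 from A
Take 59 from A
Take 60 from A

Merged: [10, 45, 46, 47, 49, 59, 60, 76, 85]


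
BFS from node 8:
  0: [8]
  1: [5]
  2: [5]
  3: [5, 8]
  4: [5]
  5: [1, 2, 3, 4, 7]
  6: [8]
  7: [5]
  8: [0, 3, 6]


Visit 8, enqueue [0, 3, 6]
Visit 0, enqueue []
Visit 3, enqueue [5]
Visit 6, enqueue []
Visit 5, enqueue [1, 2, 4, 7]
Visit 1, enqueue []
Visit 2, enqueue []
Visit 4, enqueue []
Visit 7, enqueue []

BFS order: [8, 0, 3, 6, 5, 1, 2, 4, 7]


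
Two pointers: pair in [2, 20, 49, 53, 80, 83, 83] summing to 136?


lo=0(2)+hi=6(83)=85
lo=1(20)+hi=6(83)=103
lo=2(49)+hi=6(83)=132
lo=3(53)+hi=6(83)=136

Yes: 53+83=136


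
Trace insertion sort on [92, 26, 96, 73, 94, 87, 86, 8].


Initial: [92, 26, 96, 73, 94, 87, 86, 8]
Insert 26: [26, 92, 96, 73, 94, 87, 86, 8]
Insert 96: [26, 92, 96, 73, 94, 87, 86, 8]
Insert 73: [26, 73, 92, 96, 94, 87, 86, 8]
Insert 94: [26, 73, 92, 94, 96, 87, 86, 8]
Insert 87: [26, 73, 87, 92, 94, 96, 86, 8]
Insert 86: [26, 73, 86, 87, 92, 94, 96, 8]
Insert 8: [8, 26, 73, 86, 87, 92, 94, 96]

Sorted: [8, 26, 73, 86, 87, 92, 94, 96]


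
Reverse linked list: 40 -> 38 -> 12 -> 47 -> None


Step 1: curr=40, set curr.next=prev(None) | reversed so far: 40
Step 2: curr=38, set curr.next=prev(40) | reversed so far: 38 -> 40
Step 3: curr=12, set curr.next=prev(38) | reversed so far: 12 -> 38 -> 40
Step 4: curr=47, set curr.next=prev(12) | reversed so far: 47 -> 12 -> 38 -> 40

47 -> 12 -> 38 -> 40 -> None


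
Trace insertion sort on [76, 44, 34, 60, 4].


Initial: [76, 44, 34, 60, 4]
Insert 44: [44, 76, 34, 60, 4]
Insert 34: [34, 44, 76, 60, 4]
Insert 60: [34, 44, 60, 76, 4]
Insert 4: [4, 34, 44, 60, 76]

Sorted: [4, 34, 44, 60, 76]


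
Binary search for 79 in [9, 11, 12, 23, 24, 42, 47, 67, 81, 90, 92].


Step 1: lo=0, hi=10, mid=5, val=42
Step 2: lo=6, hi=10, mid=8, val=81
Step 3: lo=6, hi=7, mid=6, val=47
Step 4: lo=7, hi=7, mid=7, val=67

Not found


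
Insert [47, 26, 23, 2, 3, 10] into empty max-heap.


Insert 47: [47]
Insert 26: [47, 26]
Insert 23: [47, 26, 23]
Insert 2: [47, 26, 23, 2]
Insert 3: [47, 26, 23, 2, 3]
Insert 10: [47, 26, 23, 2, 3, 10]

Final heap: [47, 26, 23, 2, 3, 10]


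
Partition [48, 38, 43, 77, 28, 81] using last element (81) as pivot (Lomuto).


Pivot: 81
  48 <= 81: advance i (no swap)
  38 <= 81: advance i (no swap)
  43 <= 81: advance i (no swap)
  77 <= 81: advance i (no swap)
  28 <= 81: advance i (no swap)
Place pivot at 5: [48, 38, 43, 77, 28, 81]

Partitioned: [48, 38, 43, 77, 28, 81]


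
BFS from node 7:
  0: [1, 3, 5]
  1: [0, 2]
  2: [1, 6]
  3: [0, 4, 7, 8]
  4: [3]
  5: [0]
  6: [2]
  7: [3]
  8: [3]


Visit 7, enqueue [3]
Visit 3, enqueue [0, 4, 8]
Visit 0, enqueue [1, 5]
Visit 4, enqueue []
Visit 8, enqueue []
Visit 1, enqueue [2]
Visit 5, enqueue []
Visit 2, enqueue [6]
Visit 6, enqueue []

BFS order: [7, 3, 0, 4, 8, 1, 5, 2, 6]


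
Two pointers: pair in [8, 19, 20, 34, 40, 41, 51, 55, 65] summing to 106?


lo=0(8)+hi=8(65)=73
lo=1(19)+hi=8(65)=84
lo=2(20)+hi=8(65)=85
lo=3(34)+hi=8(65)=99
lo=4(40)+hi=8(65)=105
lo=5(41)+hi=8(65)=106

Yes: 41+65=106


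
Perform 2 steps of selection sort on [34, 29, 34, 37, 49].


Initial: [34, 29, 34, 37, 49]
Step 1: min=29 at 1
  Swap: [29, 34, 34, 37, 49]
Step 2: min=34 at 1
  Swap: [29, 34, 34, 37, 49]

After 2 steps: [29, 34, 34, 37, 49]


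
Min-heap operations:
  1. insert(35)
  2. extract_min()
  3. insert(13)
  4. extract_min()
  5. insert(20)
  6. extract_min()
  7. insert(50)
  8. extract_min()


insert(35) -> [35]
extract_min()->35, []
insert(13) -> [13]
extract_min()->13, []
insert(20) -> [20]
extract_min()->20, []
insert(50) -> [50]
extract_min()->50, []

Final heap: []


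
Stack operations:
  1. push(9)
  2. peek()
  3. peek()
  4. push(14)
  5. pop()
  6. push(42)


push(9) -> [9]
peek()->9
peek()->9
push(14) -> [9, 14]
pop()->14, [9]
push(42) -> [9, 42]

Final stack: [9, 42]


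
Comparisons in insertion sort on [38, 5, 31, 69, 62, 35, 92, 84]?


Algorithm: insertion sort
Input: [38, 5, 31, 69, 62, 35, 92, 84]
Sorted: [5, 31, 35, 38, 62, 69, 84, 92]

13


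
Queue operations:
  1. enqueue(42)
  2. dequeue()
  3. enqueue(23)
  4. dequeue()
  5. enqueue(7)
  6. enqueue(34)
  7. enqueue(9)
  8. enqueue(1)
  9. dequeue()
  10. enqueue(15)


enqueue(42) -> [42]
dequeue()->42, []
enqueue(23) -> [23]
dequeue()->23, []
enqueue(7) -> [7]
enqueue(34) -> [7, 34]
enqueue(9) -> [7, 34, 9]
enqueue(1) -> [7, 34, 9, 1]
dequeue()->7, [34, 9, 1]
enqueue(15) -> [34, 9, 1, 15]

Final queue: [34, 9, 1, 15]


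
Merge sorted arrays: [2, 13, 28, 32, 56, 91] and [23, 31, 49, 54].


Take 2 from A
Take 13 from A
Take 23 from B
Take 28 from A
Take 31 from B
Take 32 from A
Take 49 from B
Take 54 from B

Merged: [2, 13, 23, 28, 31, 32, 49, 54, 56, 91]


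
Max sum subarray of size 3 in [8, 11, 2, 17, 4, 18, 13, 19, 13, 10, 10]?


[0:3]: 21
[1:4]: 30
[2:5]: 23
[3:6]: 39
[4:7]: 35
[5:8]: 50
[6:9]: 45
[7:10]: 42
[8:11]: 33

Max: 50 at [5:8]


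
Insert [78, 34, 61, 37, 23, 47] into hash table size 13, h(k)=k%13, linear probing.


Insert 78: h=0 -> slot 0
Insert 34: h=8 -> slot 8
Insert 61: h=9 -> slot 9
Insert 37: h=11 -> slot 11
Insert 23: h=10 -> slot 10
Insert 47: h=8, 4 probes -> slot 12

Table: [78, None, None, None, None, None, None, None, 34, 61, 23, 37, 47]


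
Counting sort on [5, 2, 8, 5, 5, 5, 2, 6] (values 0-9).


Input: [5, 2, 8, 5, 5, 5, 2, 6]
Counts: [0, 0, 2, 0, 0, 4, 1, 0, 1, 0]

Sorted: [2, 2, 5, 5, 5, 5, 6, 8]


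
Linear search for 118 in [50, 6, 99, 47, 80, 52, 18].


i=0: 50!=118
i=1: 6!=118
i=2: 99!=118
i=3: 47!=118
i=4: 80!=118
i=5: 52!=118
i=6: 18!=118

Not found, 7 comps


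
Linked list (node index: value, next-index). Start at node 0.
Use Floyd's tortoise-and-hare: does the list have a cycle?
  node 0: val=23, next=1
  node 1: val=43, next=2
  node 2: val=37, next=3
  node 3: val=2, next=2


Floyd's tortoise (slow, +1) and hare (fast, +2):
  init: slow=0, fast=0
  step 1: slow=1, fast=2
  step 2: slow=2, fast=2
  slow == fast at node 2: cycle detected

Cycle: yes


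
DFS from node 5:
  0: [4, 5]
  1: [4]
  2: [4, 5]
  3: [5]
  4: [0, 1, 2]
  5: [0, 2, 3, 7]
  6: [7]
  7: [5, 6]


Visit 5, push [7, 3, 2, 0]
Visit 0, push [4]
Visit 4, push [2, 1]
Visit 1, push []
Visit 2, push []
Visit 3, push []
Visit 7, push [6]
Visit 6, push []

DFS order: [5, 0, 4, 1, 2, 3, 7, 6]


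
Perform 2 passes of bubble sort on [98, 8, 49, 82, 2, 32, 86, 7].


Initial: [98, 8, 49, 82, 2, 32, 86, 7]
Pass 1: [8, 49, 82, 2, 32, 86, 7, 98] (7 swaps)
Pass 2: [8, 49, 2, 32, 82, 7, 86, 98] (3 swaps)

After 2 passes: [8, 49, 2, 32, 82, 7, 86, 98]


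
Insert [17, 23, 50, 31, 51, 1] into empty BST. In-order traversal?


Insert 17: root
Insert 23: R from 17
Insert 50: R from 17 -> R from 23
Insert 31: R from 17 -> R from 23 -> L from 50
Insert 51: R from 17 -> R from 23 -> R from 50
Insert 1: L from 17

In-order: [1, 17, 23, 31, 50, 51]


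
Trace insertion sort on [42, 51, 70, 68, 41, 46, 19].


Initial: [42, 51, 70, 68, 41, 46, 19]
Insert 51: [42, 51, 70, 68, 41, 46, 19]
Insert 70: [42, 51, 70, 68, 41, 46, 19]
Insert 68: [42, 51, 68, 70, 41, 46, 19]
Insert 41: [41, 42, 51, 68, 70, 46, 19]
Insert 46: [41, 42, 46, 51, 68, 70, 19]
Insert 19: [19, 41, 42, 46, 51, 68, 70]

Sorted: [19, 41, 42, 46, 51, 68, 70]


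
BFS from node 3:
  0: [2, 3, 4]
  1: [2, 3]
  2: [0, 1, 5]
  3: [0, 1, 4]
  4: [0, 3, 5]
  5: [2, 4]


Visit 3, enqueue [0, 1, 4]
Visit 0, enqueue [2]
Visit 1, enqueue []
Visit 4, enqueue [5]
Visit 2, enqueue []
Visit 5, enqueue []

BFS order: [3, 0, 1, 4, 2, 5]


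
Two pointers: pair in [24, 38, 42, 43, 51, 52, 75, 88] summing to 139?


lo=0(24)+hi=7(88)=112
lo=1(38)+hi=7(88)=126
lo=2(42)+hi=7(88)=130
lo=3(43)+hi=7(88)=131
lo=4(51)+hi=7(88)=139

Yes: 51+88=139


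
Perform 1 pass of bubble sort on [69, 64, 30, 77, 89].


Initial: [69, 64, 30, 77, 89]
Pass 1: [64, 30, 69, 77, 89] (2 swaps)

After 1 pass: [64, 30, 69, 77, 89]


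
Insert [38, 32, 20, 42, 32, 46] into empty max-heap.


Insert 38: [38]
Insert 32: [38, 32]
Insert 20: [38, 32, 20]
Insert 42: [42, 38, 20, 32]
Insert 32: [42, 38, 20, 32, 32]
Insert 46: [46, 38, 42, 32, 32, 20]

Final heap: [46, 38, 42, 32, 32, 20]


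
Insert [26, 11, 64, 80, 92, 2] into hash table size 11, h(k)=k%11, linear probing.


Insert 26: h=4 -> slot 4
Insert 11: h=0 -> slot 0
Insert 64: h=9 -> slot 9
Insert 80: h=3 -> slot 3
Insert 92: h=4, 1 probes -> slot 5
Insert 2: h=2 -> slot 2

Table: [11, None, 2, 80, 26, 92, None, None, None, 64, None]


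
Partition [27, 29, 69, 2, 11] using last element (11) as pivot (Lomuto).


Pivot: 11
  2 <= 11: swap -> [2, 29, 69, 27, 11]
Place pivot at 1: [2, 11, 69, 27, 29]

Partitioned: [2, 11, 69, 27, 29]


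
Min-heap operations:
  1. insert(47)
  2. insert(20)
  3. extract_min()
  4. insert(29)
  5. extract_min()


insert(47) -> [47]
insert(20) -> [20, 47]
extract_min()->20, [47]
insert(29) -> [29, 47]
extract_min()->29, [47]

Final heap: [47]


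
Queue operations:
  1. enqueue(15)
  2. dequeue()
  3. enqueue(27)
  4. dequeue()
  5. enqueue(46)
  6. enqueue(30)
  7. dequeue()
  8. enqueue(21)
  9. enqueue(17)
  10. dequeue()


enqueue(15) -> [15]
dequeue()->15, []
enqueue(27) -> [27]
dequeue()->27, []
enqueue(46) -> [46]
enqueue(30) -> [46, 30]
dequeue()->46, [30]
enqueue(21) -> [30, 21]
enqueue(17) -> [30, 21, 17]
dequeue()->30, [21, 17]

Final queue: [21, 17]


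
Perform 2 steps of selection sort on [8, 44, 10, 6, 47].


Initial: [8, 44, 10, 6, 47]
Step 1: min=6 at 3
  Swap: [6, 44, 10, 8, 47]
Step 2: min=8 at 3
  Swap: [6, 8, 10, 44, 47]

After 2 steps: [6, 8, 10, 44, 47]


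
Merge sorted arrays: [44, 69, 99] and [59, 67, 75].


Take 44 from A
Take 59 from B
Take 67 from B
Take 69 from A
Take 75 from B

Merged: [44, 59, 67, 69, 75, 99]


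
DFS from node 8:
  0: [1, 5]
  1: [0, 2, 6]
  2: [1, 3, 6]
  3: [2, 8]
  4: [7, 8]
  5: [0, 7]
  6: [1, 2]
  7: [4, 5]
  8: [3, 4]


Visit 8, push [4, 3]
Visit 3, push [2]
Visit 2, push [6, 1]
Visit 1, push [6, 0]
Visit 0, push [5]
Visit 5, push [7]
Visit 7, push [4]
Visit 4, push []
Visit 6, push []

DFS order: [8, 3, 2, 1, 0, 5, 7, 4, 6]


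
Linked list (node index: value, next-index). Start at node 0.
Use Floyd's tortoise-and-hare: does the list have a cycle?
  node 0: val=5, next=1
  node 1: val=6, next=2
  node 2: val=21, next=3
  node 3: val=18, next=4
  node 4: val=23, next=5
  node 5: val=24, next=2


Floyd's tortoise (slow, +1) and hare (fast, +2):
  init: slow=0, fast=0
  step 1: slow=1, fast=2
  step 2: slow=2, fast=4
  step 3: slow=3, fast=2
  step 4: slow=4, fast=4
  slow == fast at node 4: cycle detected

Cycle: yes


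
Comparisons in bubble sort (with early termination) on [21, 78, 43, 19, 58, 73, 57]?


Algorithm: bubble sort (with early termination)
Input: [21, 78, 43, 19, 58, 73, 57]
Sorted: [19, 21, 43, 57, 58, 73, 78]

18


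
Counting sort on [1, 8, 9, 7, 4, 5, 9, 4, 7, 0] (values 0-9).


Input: [1, 8, 9, 7, 4, 5, 9, 4, 7, 0]
Counts: [1, 1, 0, 0, 2, 1, 0, 2, 1, 2]

Sorted: [0, 1, 4, 4, 5, 7, 7, 8, 9, 9]


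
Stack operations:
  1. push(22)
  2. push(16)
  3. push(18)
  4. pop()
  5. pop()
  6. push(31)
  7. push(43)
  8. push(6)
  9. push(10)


push(22) -> [22]
push(16) -> [22, 16]
push(18) -> [22, 16, 18]
pop()->18, [22, 16]
pop()->16, [22]
push(31) -> [22, 31]
push(43) -> [22, 31, 43]
push(6) -> [22, 31, 43, 6]
push(10) -> [22, 31, 43, 6, 10]

Final stack: [22, 31, 43, 6, 10]


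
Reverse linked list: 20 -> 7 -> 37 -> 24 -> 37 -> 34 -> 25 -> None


Step 1: curr=20, set curr.next=prev(None) | reversed so far: 20
Step 2: curr=7, set curr.next=prev(20) | reversed so far: 7 -> 20
Step 3: curr=37, set curr.next=prev(7) | reversed so far: 37 -> 7 -> 20
Step 4: curr=24, set curr.next=prev(37) | reversed so far: 24 -> 37 -> 7 -> 20
Step 5: curr=37, set curr.next=prev(24) | reversed so far: 37 -> 24 -> 37 -> 7 -> 20
Step 6: curr=34, set curr.next=prev(37) | reversed so far: 34 -> 37 -> 24 -> 37 -> 7 -> 20
Step 7: curr=25, set curr.next=prev(34) | reversed so far: 25 -> 34 -> 37 -> 24 -> 37 -> 7 -> 20

25 -> 34 -> 37 -> 24 -> 37 -> 7 -> 20 -> None


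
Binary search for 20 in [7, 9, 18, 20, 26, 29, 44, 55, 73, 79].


Step 1: lo=0, hi=9, mid=4, val=26
Step 2: lo=0, hi=3, mid=1, val=9
Step 3: lo=2, hi=3, mid=2, val=18
Step 4: lo=3, hi=3, mid=3, val=20

Found at index 3


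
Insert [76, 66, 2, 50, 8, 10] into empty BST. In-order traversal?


Insert 76: root
Insert 66: L from 76
Insert 2: L from 76 -> L from 66
Insert 50: L from 76 -> L from 66 -> R from 2
Insert 8: L from 76 -> L from 66 -> R from 2 -> L from 50
Insert 10: L from 76 -> L from 66 -> R from 2 -> L from 50 -> R from 8

In-order: [2, 8, 10, 50, 66, 76]


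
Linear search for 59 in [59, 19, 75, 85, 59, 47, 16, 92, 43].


i=0: 59==59 found!

Found at 0, 1 comps


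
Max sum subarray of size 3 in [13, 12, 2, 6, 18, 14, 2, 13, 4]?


[0:3]: 27
[1:4]: 20
[2:5]: 26
[3:6]: 38
[4:7]: 34
[5:8]: 29
[6:9]: 19

Max: 38 at [3:6]


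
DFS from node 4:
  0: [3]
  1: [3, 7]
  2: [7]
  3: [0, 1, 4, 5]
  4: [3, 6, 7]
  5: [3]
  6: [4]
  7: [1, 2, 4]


Visit 4, push [7, 6, 3]
Visit 3, push [5, 1, 0]
Visit 0, push []
Visit 1, push [7]
Visit 7, push [2]
Visit 2, push []
Visit 5, push []
Visit 6, push []

DFS order: [4, 3, 0, 1, 7, 2, 5, 6]


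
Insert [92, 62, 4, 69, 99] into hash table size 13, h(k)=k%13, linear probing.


Insert 92: h=1 -> slot 1
Insert 62: h=10 -> slot 10
Insert 4: h=4 -> slot 4
Insert 69: h=4, 1 probes -> slot 5
Insert 99: h=8 -> slot 8

Table: [None, 92, None, None, 4, 69, None, None, 99, None, 62, None, None]


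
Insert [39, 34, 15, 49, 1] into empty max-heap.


Insert 39: [39]
Insert 34: [39, 34]
Insert 15: [39, 34, 15]
Insert 49: [49, 39, 15, 34]
Insert 1: [49, 39, 15, 34, 1]

Final heap: [49, 39, 15, 34, 1]


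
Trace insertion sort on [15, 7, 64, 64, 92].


Initial: [15, 7, 64, 64, 92]
Insert 7: [7, 15, 64, 64, 92]
Insert 64: [7, 15, 64, 64, 92]
Insert 64: [7, 15, 64, 64, 92]
Insert 92: [7, 15, 64, 64, 92]

Sorted: [7, 15, 64, 64, 92]


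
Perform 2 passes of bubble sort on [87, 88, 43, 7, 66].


Initial: [87, 88, 43, 7, 66]
Pass 1: [87, 43, 7, 66, 88] (3 swaps)
Pass 2: [43, 7, 66, 87, 88] (3 swaps)

After 2 passes: [43, 7, 66, 87, 88]


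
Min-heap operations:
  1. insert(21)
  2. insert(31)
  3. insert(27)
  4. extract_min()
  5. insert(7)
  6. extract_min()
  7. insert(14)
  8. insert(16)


insert(21) -> [21]
insert(31) -> [21, 31]
insert(27) -> [21, 31, 27]
extract_min()->21, [27, 31]
insert(7) -> [7, 31, 27]
extract_min()->7, [27, 31]
insert(14) -> [14, 31, 27]
insert(16) -> [14, 16, 27, 31]

Final heap: [14, 16, 27, 31]


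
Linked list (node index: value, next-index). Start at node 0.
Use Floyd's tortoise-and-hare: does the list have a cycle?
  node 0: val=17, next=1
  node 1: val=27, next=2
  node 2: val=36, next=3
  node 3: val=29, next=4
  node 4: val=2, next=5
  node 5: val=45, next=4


Floyd's tortoise (slow, +1) and hare (fast, +2):
  init: slow=0, fast=0
  step 1: slow=1, fast=2
  step 2: slow=2, fast=4
  step 3: slow=3, fast=4
  step 4: slow=4, fast=4
  slow == fast at node 4: cycle detected

Cycle: yes


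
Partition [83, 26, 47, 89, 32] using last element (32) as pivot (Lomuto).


Pivot: 32
  26 <= 32: swap -> [26, 83, 47, 89, 32]
Place pivot at 1: [26, 32, 47, 89, 83]

Partitioned: [26, 32, 47, 89, 83]


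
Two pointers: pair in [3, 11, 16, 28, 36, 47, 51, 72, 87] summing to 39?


lo=0(3)+hi=8(87)=90
lo=0(3)+hi=7(72)=75
lo=0(3)+hi=6(51)=54
lo=0(3)+hi=5(47)=50
lo=0(3)+hi=4(36)=39

Yes: 3+36=39


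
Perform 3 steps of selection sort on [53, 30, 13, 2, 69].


Initial: [53, 30, 13, 2, 69]
Step 1: min=2 at 3
  Swap: [2, 30, 13, 53, 69]
Step 2: min=13 at 2
  Swap: [2, 13, 30, 53, 69]
Step 3: min=30 at 2
  Swap: [2, 13, 30, 53, 69]

After 3 steps: [2, 13, 30, 53, 69]


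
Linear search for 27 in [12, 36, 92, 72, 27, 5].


i=0: 12!=27
i=1: 36!=27
i=2: 92!=27
i=3: 72!=27
i=4: 27==27 found!

Found at 4, 5 comps


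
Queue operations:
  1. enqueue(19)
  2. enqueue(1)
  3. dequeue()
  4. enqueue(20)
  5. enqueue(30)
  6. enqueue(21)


enqueue(19) -> [19]
enqueue(1) -> [19, 1]
dequeue()->19, [1]
enqueue(20) -> [1, 20]
enqueue(30) -> [1, 20, 30]
enqueue(21) -> [1, 20, 30, 21]

Final queue: [1, 20, 30, 21]


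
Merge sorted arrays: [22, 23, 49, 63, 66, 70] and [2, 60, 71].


Take 2 from B
Take 22 from A
Take 23 from A
Take 49 from A
Take 60 from B
Take 63 from A
Take 66 from A
Take 70 from A

Merged: [2, 22, 23, 49, 60, 63, 66, 70, 71]


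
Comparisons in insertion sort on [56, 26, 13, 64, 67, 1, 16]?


Algorithm: insertion sort
Input: [56, 26, 13, 64, 67, 1, 16]
Sorted: [1, 13, 16, 26, 56, 64, 67]

15


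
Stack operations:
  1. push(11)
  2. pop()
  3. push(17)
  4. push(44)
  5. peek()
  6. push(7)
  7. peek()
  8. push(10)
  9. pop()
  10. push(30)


push(11) -> [11]
pop()->11, []
push(17) -> [17]
push(44) -> [17, 44]
peek()->44
push(7) -> [17, 44, 7]
peek()->7
push(10) -> [17, 44, 7, 10]
pop()->10, [17, 44, 7]
push(30) -> [17, 44, 7, 30]

Final stack: [17, 44, 7, 30]


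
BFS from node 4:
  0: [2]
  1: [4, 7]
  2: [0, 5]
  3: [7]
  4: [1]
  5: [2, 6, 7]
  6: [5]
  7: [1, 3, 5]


Visit 4, enqueue [1]
Visit 1, enqueue [7]
Visit 7, enqueue [3, 5]
Visit 3, enqueue []
Visit 5, enqueue [2, 6]
Visit 2, enqueue [0]
Visit 6, enqueue []
Visit 0, enqueue []

BFS order: [4, 1, 7, 3, 5, 2, 6, 0]


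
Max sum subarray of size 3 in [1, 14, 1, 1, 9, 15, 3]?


[0:3]: 16
[1:4]: 16
[2:5]: 11
[3:6]: 25
[4:7]: 27

Max: 27 at [4:7]


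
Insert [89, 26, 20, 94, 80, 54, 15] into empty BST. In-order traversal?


Insert 89: root
Insert 26: L from 89
Insert 20: L from 89 -> L from 26
Insert 94: R from 89
Insert 80: L from 89 -> R from 26
Insert 54: L from 89 -> R from 26 -> L from 80
Insert 15: L from 89 -> L from 26 -> L from 20

In-order: [15, 20, 26, 54, 80, 89, 94]


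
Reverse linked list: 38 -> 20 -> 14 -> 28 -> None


Step 1: curr=38, set curr.next=prev(None) | reversed so far: 38
Step 2: curr=20, set curr.next=prev(38) | reversed so far: 20 -> 38
Step 3: curr=14, set curr.next=prev(20) | reversed so far: 14 -> 20 -> 38
Step 4: curr=28, set curr.next=prev(14) | reversed so far: 28 -> 14 -> 20 -> 38

28 -> 14 -> 20 -> 38 -> None


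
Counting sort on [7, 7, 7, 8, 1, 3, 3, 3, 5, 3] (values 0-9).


Input: [7, 7, 7, 8, 1, 3, 3, 3, 5, 3]
Counts: [0, 1, 0, 4, 0, 1, 0, 3, 1, 0]

Sorted: [1, 3, 3, 3, 3, 5, 7, 7, 7, 8]


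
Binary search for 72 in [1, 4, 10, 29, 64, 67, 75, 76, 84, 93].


Step 1: lo=0, hi=9, mid=4, val=64
Step 2: lo=5, hi=9, mid=7, val=76
Step 3: lo=5, hi=6, mid=5, val=67
Step 4: lo=6, hi=6, mid=6, val=75

Not found


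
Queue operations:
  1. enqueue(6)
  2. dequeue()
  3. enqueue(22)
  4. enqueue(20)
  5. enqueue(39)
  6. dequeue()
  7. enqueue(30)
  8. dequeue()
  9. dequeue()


enqueue(6) -> [6]
dequeue()->6, []
enqueue(22) -> [22]
enqueue(20) -> [22, 20]
enqueue(39) -> [22, 20, 39]
dequeue()->22, [20, 39]
enqueue(30) -> [20, 39, 30]
dequeue()->20, [39, 30]
dequeue()->39, [30]

Final queue: [30]


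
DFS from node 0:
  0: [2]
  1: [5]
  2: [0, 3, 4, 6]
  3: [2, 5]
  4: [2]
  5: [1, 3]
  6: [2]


Visit 0, push [2]
Visit 2, push [6, 4, 3]
Visit 3, push [5]
Visit 5, push [1]
Visit 1, push []
Visit 4, push []
Visit 6, push []

DFS order: [0, 2, 3, 5, 1, 4, 6]


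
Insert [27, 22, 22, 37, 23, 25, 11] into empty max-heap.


Insert 27: [27]
Insert 22: [27, 22]
Insert 22: [27, 22, 22]
Insert 37: [37, 27, 22, 22]
Insert 23: [37, 27, 22, 22, 23]
Insert 25: [37, 27, 25, 22, 23, 22]
Insert 11: [37, 27, 25, 22, 23, 22, 11]

Final heap: [37, 27, 25, 22, 23, 22, 11]


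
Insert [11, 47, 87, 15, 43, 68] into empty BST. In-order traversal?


Insert 11: root
Insert 47: R from 11
Insert 87: R from 11 -> R from 47
Insert 15: R from 11 -> L from 47
Insert 43: R from 11 -> L from 47 -> R from 15
Insert 68: R from 11 -> R from 47 -> L from 87

In-order: [11, 15, 43, 47, 68, 87]


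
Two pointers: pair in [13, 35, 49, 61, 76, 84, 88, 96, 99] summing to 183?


lo=0(13)+hi=8(99)=112
lo=1(35)+hi=8(99)=134
lo=2(49)+hi=8(99)=148
lo=3(61)+hi=8(99)=160
lo=4(76)+hi=8(99)=175
lo=5(84)+hi=8(99)=183

Yes: 84+99=183


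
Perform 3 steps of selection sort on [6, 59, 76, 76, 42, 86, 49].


Initial: [6, 59, 76, 76, 42, 86, 49]
Step 1: min=6 at 0
  Swap: [6, 59, 76, 76, 42, 86, 49]
Step 2: min=42 at 4
  Swap: [6, 42, 76, 76, 59, 86, 49]
Step 3: min=49 at 6
  Swap: [6, 42, 49, 76, 59, 86, 76]

After 3 steps: [6, 42, 49, 76, 59, 86, 76]


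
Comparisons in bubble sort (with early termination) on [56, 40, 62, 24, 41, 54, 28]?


Algorithm: bubble sort (with early termination)
Input: [56, 40, 62, 24, 41, 54, 28]
Sorted: [24, 28, 40, 41, 54, 56, 62]

21


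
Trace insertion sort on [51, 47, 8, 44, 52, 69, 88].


Initial: [51, 47, 8, 44, 52, 69, 88]
Insert 47: [47, 51, 8, 44, 52, 69, 88]
Insert 8: [8, 47, 51, 44, 52, 69, 88]
Insert 44: [8, 44, 47, 51, 52, 69, 88]
Insert 52: [8, 44, 47, 51, 52, 69, 88]
Insert 69: [8, 44, 47, 51, 52, 69, 88]
Insert 88: [8, 44, 47, 51, 52, 69, 88]

Sorted: [8, 44, 47, 51, 52, 69, 88]


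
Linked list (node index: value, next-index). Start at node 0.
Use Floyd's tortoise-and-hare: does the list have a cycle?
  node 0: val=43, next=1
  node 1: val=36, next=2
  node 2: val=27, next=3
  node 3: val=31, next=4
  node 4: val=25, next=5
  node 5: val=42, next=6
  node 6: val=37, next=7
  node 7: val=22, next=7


Floyd's tortoise (slow, +1) and hare (fast, +2):
  init: slow=0, fast=0
  step 1: slow=1, fast=2
  step 2: slow=2, fast=4
  step 3: slow=3, fast=6
  step 4: slow=4, fast=7
  step 5: slow=5, fast=7
  step 6: slow=6, fast=7
  step 7: slow=7, fast=7
  slow == fast at node 7: cycle detected

Cycle: yes


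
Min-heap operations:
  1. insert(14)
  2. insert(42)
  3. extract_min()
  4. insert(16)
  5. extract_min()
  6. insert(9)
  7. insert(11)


insert(14) -> [14]
insert(42) -> [14, 42]
extract_min()->14, [42]
insert(16) -> [16, 42]
extract_min()->16, [42]
insert(9) -> [9, 42]
insert(11) -> [9, 42, 11]

Final heap: [9, 42, 11]


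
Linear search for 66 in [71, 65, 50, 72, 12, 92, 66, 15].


i=0: 71!=66
i=1: 65!=66
i=2: 50!=66
i=3: 72!=66
i=4: 12!=66
i=5: 92!=66
i=6: 66==66 found!

Found at 6, 7 comps


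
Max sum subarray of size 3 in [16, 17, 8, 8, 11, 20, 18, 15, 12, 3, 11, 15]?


[0:3]: 41
[1:4]: 33
[2:5]: 27
[3:6]: 39
[4:7]: 49
[5:8]: 53
[6:9]: 45
[7:10]: 30
[8:11]: 26
[9:12]: 29

Max: 53 at [5:8]


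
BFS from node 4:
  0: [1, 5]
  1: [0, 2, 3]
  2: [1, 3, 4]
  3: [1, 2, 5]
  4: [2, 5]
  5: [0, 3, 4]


Visit 4, enqueue [2, 5]
Visit 2, enqueue [1, 3]
Visit 5, enqueue [0]
Visit 1, enqueue []
Visit 3, enqueue []
Visit 0, enqueue []

BFS order: [4, 2, 5, 1, 3, 0]


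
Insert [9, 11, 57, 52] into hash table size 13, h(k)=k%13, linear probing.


Insert 9: h=9 -> slot 9
Insert 11: h=11 -> slot 11
Insert 57: h=5 -> slot 5
Insert 52: h=0 -> slot 0

Table: [52, None, None, None, None, 57, None, None, None, 9, None, 11, None]


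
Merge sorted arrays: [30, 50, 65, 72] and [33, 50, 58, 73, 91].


Take 30 from A
Take 33 from B
Take 50 from A
Take 50 from B
Take 58 from B
Take 65 from A
Take 72 from A

Merged: [30, 33, 50, 50, 58, 65, 72, 73, 91]


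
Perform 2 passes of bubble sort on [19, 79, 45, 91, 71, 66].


Initial: [19, 79, 45, 91, 71, 66]
Pass 1: [19, 45, 79, 71, 66, 91] (3 swaps)
Pass 2: [19, 45, 71, 66, 79, 91] (2 swaps)

After 2 passes: [19, 45, 71, 66, 79, 91]


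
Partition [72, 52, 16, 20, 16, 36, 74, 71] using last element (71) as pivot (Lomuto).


Pivot: 71
  52 <= 71: swap -> [52, 72, 16, 20, 16, 36, 74, 71]
  16 <= 71: swap -> [52, 16, 72, 20, 16, 36, 74, 71]
  20 <= 71: swap -> [52, 16, 20, 72, 16, 36, 74, 71]
  16 <= 71: swap -> [52, 16, 20, 16, 72, 36, 74, 71]
  36 <= 71: swap -> [52, 16, 20, 16, 36, 72, 74, 71]
Place pivot at 5: [52, 16, 20, 16, 36, 71, 74, 72]

Partitioned: [52, 16, 20, 16, 36, 71, 74, 72]


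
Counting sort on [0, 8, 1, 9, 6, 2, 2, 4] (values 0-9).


Input: [0, 8, 1, 9, 6, 2, 2, 4]
Counts: [1, 1, 2, 0, 1, 0, 1, 0, 1, 1]

Sorted: [0, 1, 2, 2, 4, 6, 8, 9]


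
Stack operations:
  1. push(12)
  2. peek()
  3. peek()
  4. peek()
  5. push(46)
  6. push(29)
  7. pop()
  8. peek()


push(12) -> [12]
peek()->12
peek()->12
peek()->12
push(46) -> [12, 46]
push(29) -> [12, 46, 29]
pop()->29, [12, 46]
peek()->46

Final stack: [12, 46]


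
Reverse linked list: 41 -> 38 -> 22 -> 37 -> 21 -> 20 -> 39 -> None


Step 1: curr=41, set curr.next=prev(None) | reversed so far: 41
Step 2: curr=38, set curr.next=prev(41) | reversed so far: 38 -> 41
Step 3: curr=22, set curr.next=prev(38) | reversed so far: 22 -> 38 -> 41
Step 4: curr=37, set curr.next=prev(22) | reversed so far: 37 -> 22 -> 38 -> 41
Step 5: curr=21, set curr.next=prev(37) | reversed so far: 21 -> 37 -> 22 -> 38 -> 41
Step 6: curr=20, set curr.next=prev(21) | reversed so far: 20 -> 21 -> 37 -> 22 -> 38 -> 41
Step 7: curr=39, set curr.next=prev(20) | reversed so far: 39 -> 20 -> 21 -> 37 -> 22 -> 38 -> 41

39 -> 20 -> 21 -> 37 -> 22 -> 38 -> 41 -> None


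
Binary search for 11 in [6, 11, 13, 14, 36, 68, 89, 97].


Step 1: lo=0, hi=7, mid=3, val=14
Step 2: lo=0, hi=2, mid=1, val=11

Found at index 1


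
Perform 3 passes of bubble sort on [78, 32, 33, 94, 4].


Initial: [78, 32, 33, 94, 4]
Pass 1: [32, 33, 78, 4, 94] (3 swaps)
Pass 2: [32, 33, 4, 78, 94] (1 swaps)
Pass 3: [32, 4, 33, 78, 94] (1 swaps)

After 3 passes: [32, 4, 33, 78, 94]


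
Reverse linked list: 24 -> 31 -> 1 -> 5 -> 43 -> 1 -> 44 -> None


Step 1: curr=24, set curr.next=prev(None) | reversed so far: 24
Step 2: curr=31, set curr.next=prev(24) | reversed so far: 31 -> 24
Step 3: curr=1, set curr.next=prev(31) | reversed so far: 1 -> 31 -> 24
Step 4: curr=5, set curr.next=prev(1) | reversed so far: 5 -> 1 -> 31 -> 24
Step 5: curr=43, set curr.next=prev(5) | reversed so far: 43 -> 5 -> 1 -> 31 -> 24
Step 6: curr=1, set curr.next=prev(43) | reversed so far: 1 -> 43 -> 5 -> 1 -> 31 -> 24
Step 7: curr=44, set curr.next=prev(1) | reversed so far: 44 -> 1 -> 43 -> 5 -> 1 -> 31 -> 24

44 -> 1 -> 43 -> 5 -> 1 -> 31 -> 24 -> None


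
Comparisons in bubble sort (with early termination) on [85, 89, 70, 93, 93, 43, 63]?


Algorithm: bubble sort (with early termination)
Input: [85, 89, 70, 93, 93, 43, 63]
Sorted: [43, 63, 70, 85, 89, 93, 93]

21


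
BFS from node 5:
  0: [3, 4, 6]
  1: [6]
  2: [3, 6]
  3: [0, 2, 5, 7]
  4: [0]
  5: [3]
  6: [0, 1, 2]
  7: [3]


Visit 5, enqueue [3]
Visit 3, enqueue [0, 2, 7]
Visit 0, enqueue [4, 6]
Visit 2, enqueue []
Visit 7, enqueue []
Visit 4, enqueue []
Visit 6, enqueue [1]
Visit 1, enqueue []

BFS order: [5, 3, 0, 2, 7, 4, 6, 1]


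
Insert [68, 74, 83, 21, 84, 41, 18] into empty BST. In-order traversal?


Insert 68: root
Insert 74: R from 68
Insert 83: R from 68 -> R from 74
Insert 21: L from 68
Insert 84: R from 68 -> R from 74 -> R from 83
Insert 41: L from 68 -> R from 21
Insert 18: L from 68 -> L from 21

In-order: [18, 21, 41, 68, 74, 83, 84]


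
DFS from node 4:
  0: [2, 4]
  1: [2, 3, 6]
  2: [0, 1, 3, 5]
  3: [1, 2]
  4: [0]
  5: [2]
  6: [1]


Visit 4, push [0]
Visit 0, push [2]
Visit 2, push [5, 3, 1]
Visit 1, push [6, 3]
Visit 3, push []
Visit 6, push []
Visit 5, push []

DFS order: [4, 0, 2, 1, 3, 6, 5]


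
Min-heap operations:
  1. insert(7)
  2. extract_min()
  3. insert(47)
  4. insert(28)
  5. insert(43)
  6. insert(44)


insert(7) -> [7]
extract_min()->7, []
insert(47) -> [47]
insert(28) -> [28, 47]
insert(43) -> [28, 47, 43]
insert(44) -> [28, 44, 43, 47]

Final heap: [28, 44, 43, 47]


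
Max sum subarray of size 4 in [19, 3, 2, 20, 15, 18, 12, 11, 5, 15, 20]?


[0:4]: 44
[1:5]: 40
[2:6]: 55
[3:7]: 65
[4:8]: 56
[5:9]: 46
[6:10]: 43
[7:11]: 51

Max: 65 at [3:7]


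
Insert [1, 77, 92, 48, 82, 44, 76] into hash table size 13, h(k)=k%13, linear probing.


Insert 1: h=1 -> slot 1
Insert 77: h=12 -> slot 12
Insert 92: h=1, 1 probes -> slot 2
Insert 48: h=9 -> slot 9
Insert 82: h=4 -> slot 4
Insert 44: h=5 -> slot 5
Insert 76: h=11 -> slot 11

Table: [None, 1, 92, None, 82, 44, None, None, None, 48, None, 76, 77]


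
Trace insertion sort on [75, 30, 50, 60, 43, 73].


Initial: [75, 30, 50, 60, 43, 73]
Insert 30: [30, 75, 50, 60, 43, 73]
Insert 50: [30, 50, 75, 60, 43, 73]
Insert 60: [30, 50, 60, 75, 43, 73]
Insert 43: [30, 43, 50, 60, 75, 73]
Insert 73: [30, 43, 50, 60, 73, 75]

Sorted: [30, 43, 50, 60, 73, 75]


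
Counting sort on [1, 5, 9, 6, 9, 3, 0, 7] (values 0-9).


Input: [1, 5, 9, 6, 9, 3, 0, 7]
Counts: [1, 1, 0, 1, 0, 1, 1, 1, 0, 2]

Sorted: [0, 1, 3, 5, 6, 7, 9, 9]


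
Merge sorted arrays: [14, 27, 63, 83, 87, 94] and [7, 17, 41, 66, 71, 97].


Take 7 from B
Take 14 from A
Take 17 from B
Take 27 from A
Take 41 from B
Take 63 from A
Take 66 from B
Take 71 from B
Take 83 from A
Take 87 from A
Take 94 from A

Merged: [7, 14, 17, 27, 41, 63, 66, 71, 83, 87, 94, 97]


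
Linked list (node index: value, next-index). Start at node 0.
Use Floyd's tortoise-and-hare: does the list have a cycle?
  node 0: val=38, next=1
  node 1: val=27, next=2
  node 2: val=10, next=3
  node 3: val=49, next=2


Floyd's tortoise (slow, +1) and hare (fast, +2):
  init: slow=0, fast=0
  step 1: slow=1, fast=2
  step 2: slow=2, fast=2
  slow == fast at node 2: cycle detected

Cycle: yes
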